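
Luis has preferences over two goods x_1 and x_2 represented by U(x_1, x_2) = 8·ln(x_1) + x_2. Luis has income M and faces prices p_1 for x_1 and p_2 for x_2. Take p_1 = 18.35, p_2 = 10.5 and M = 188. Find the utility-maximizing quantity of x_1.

MU_x_1 = 8/x_1, MU_x_2 = 1. Tangency: 8/x_1 = p_1/p_2.
So x_1*(p_1,p_2) = 8·p_2/p_1, independent of income; and x_2* = (M − 8·p_2)/p_2.
At the given prices: x_1* = 8·10.5/18.35 = 4.5777.

x_1* = 4.5777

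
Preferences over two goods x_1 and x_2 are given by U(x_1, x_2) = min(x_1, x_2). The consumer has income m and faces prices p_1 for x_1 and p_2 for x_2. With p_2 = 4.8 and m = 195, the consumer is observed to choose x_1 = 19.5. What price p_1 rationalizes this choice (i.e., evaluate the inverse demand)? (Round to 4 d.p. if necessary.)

With perfect complements, no substitution: consume in ratio x_1:x_2 = 1:1.
Budget: p_1·x_1 + p_2·x_1 = m, so (p_1 + p_2)·x_1 = m.
Demand: x_1*(p_1,p_2,m) = m/(p_1 + p_2), x_2* = m/(p_1 + p_2).
Set x_1* = 19.5 in the demand function and solve for p_1: p_1 = 5.2.

p_1 = 5.2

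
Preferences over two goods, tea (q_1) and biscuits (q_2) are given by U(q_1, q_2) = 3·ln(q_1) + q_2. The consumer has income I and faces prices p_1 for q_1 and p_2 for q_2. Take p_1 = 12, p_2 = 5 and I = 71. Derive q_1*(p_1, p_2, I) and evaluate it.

MU_q_1 = 3/q_1, MU_q_2 = 1. Tangency: 3/q_1 = p_1/p_2.
So q_1*(p_1,p_2) = 3·p_2/p_1, independent of income; and q_2* = (I − 3·p_2)/p_2.
At the given prices: q_1* = 3·5/12 = 1.25.

q_1* = 1.25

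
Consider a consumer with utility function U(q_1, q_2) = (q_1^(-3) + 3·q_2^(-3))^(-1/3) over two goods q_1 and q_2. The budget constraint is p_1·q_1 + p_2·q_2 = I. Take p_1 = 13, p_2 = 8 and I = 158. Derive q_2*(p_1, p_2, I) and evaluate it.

q_2* = 9.4335

MU_q_1 ∝ q_1^(-4), MU_q_2 ∝ 3·q_2^(-4), so MRS = (1/3)·(q_2/q_1)^(4) = p_1/p_2.
Solve for the ratio: q_2/q_1 = [3·p_1/p_2]^(0.25).
Substitute q_2 = (q_2/q_1)·q_1 into the budget: q_1* = I/(p_1 + p_2·(q_2/q_1)).
Numerically q_2/q_1 = 1.485914, so q_1* = 158/(13 + 8·1.485914) = 6.3486 and q_2* = 1.485914·6.3486 = 9.4335.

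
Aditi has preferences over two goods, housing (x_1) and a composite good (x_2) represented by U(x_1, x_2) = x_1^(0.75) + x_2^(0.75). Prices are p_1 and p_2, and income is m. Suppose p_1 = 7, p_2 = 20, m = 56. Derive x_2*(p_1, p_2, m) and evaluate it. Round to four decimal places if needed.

x_2* = 0.1151

Substitute x_2 = (x_2/x_1)·x_1 into the budget: x_1* = m/(p_1 + p_2·(x_2/x_1)).
Numerically x_2/x_1 = 0.015006, so x_1* = 56/(7 + 20·0.015006) = 7.6711 and x_2* = 0.015006·7.6711 = 0.1151.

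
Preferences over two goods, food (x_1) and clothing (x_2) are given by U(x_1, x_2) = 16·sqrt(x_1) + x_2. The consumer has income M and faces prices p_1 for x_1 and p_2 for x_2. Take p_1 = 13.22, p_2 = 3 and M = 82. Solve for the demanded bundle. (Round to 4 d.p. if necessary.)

MU_x_1 = 8/√x_1, MU_x_2 = 1. Tangency: 8/√x_1 = p_1/p_2.
Solve: √x_1 = 8·p_2/p_1, so x_1*(p_1,p_2) = (8·p_2/p_1)², and x_2* = (M − p_1·x_1*)/p_2.
Plugging in: x_1* = (8·3/13.22)² = 3.2958, x_2* = 12.8099.

x_1* = 3.2958, x_2* = 12.8099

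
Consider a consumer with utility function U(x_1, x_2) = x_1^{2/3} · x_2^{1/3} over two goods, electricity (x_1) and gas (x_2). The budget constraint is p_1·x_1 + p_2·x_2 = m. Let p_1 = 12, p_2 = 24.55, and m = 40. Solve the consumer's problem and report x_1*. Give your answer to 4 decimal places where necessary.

MU_x_1/MU_x_2 = (2/3·x_2)/(1/3·x_1); tangency sets this equal to p_1/p_2.
Rearranging, p_2·x_2 = (1/2)·p_1·x_1. Substituting into the budget gives p_1·x_1·(1 + (1/2)) = m.
Demand: x_1*(p_1,p_2,m) = 2/3·m/p_1 and x_2* = 1/3·m/p_2.
At p_1=12, p_2=24.55, m=40: x_1* = 2/3·40/12 = 2.2222.

x_1* = 2.2222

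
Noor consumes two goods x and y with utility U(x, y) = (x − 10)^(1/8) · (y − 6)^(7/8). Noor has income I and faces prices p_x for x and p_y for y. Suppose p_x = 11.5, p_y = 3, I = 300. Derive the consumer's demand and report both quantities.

x* = 11.8152, y* = 54.7083

This is Cobb-Douglas in (x−10, y−6): tangency gives 0.125·p_y·(y−6) = 0.875·p_x·(x−10).
After buying the subsistence bundle (10, 6), a share 0.125 of the remaining income goes to x: x* = 10 + 0.125·(I − 10p_x − 6p_y)/p_x.
Discretionary income = 300 − 10·11.5 − 6·3 = 167; x* = 10 + 0.125·167/11.5 = 11.8152; y* = 6 + 0.875·167/3 = 54.7083.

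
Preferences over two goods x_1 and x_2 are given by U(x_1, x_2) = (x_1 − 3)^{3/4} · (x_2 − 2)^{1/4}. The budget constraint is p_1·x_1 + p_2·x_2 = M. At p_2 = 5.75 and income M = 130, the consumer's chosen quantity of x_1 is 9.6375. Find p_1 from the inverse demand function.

This is Cobb-Douglas in (x_1−3, x_2−2): tangency gives 0.75·p_2·(x_2−2) = 0.25·p_1·(x_1−3).
Substituting into the budget: x_1* = 3 + 0.75·(M − 3·p_1 − 2·p_2)/p_1, and x_2* = 2 + 0.25·(…)/p_2.
Set x_1* = 9.6375 in the demand function and solve for p_1: p_1 = 10.

p_1 = 10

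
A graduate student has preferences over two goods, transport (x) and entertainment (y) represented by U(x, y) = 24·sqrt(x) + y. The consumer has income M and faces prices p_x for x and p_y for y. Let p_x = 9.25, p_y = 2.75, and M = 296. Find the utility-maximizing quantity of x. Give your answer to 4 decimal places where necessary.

Thus x* = (12·p_y/p_x)² — independent of M — with the rest of income spent on y.
Plugging in: x* = (12·2.75/9.25)² = 12.7275.

x* = 12.7275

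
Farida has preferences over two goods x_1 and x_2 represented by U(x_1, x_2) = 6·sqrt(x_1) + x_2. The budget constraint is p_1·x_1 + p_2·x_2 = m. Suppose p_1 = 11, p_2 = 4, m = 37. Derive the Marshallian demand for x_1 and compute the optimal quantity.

x_1* = 1.1901

Utility is quasi-linear in x_2; the FOC for x_1 is 3/√x_1 = p_1/p_2.
Thus x_1* = (3·p_2/p_1)² — independent of m — with the rest of income spent on x_2.
Plugging in: x_1* = (3·4/11)² = 1.1901.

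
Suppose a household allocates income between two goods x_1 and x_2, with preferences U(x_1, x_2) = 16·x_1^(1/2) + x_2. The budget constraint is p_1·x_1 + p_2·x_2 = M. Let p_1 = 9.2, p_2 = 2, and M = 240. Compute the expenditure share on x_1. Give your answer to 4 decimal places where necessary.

share on x_1 = 0.1159

Set MRS = p_1/p_2: 8·x_1^(−1/2) = p_1/p_2.
Solve: √x_1 = 8·p_2/p_1, so x_1*(p_1,p_2) = (8·p_2/p_1)², and x_2* = (M − p_1·x_1*)/p_2.
Plugging in: x_1* = (8·2/9.2)² = 3.0246, x_2* = 106.087.
Expenditure on x_1: 9.2·3.0246 = 27.8261; share = 0.1159.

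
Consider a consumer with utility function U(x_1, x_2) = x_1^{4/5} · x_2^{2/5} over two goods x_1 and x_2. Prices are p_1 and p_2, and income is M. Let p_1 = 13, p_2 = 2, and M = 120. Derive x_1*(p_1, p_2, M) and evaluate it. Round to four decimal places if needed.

MU_x_1/MU_x_2 = (0.8·x_2)/(0.4·x_1); tangency sets this equal to p_1/p_2.
Rearranging, p_2·x_2 = (1/2)·p_1·x_1. Substituting into the budget gives p_1·x_1·(1 + (1/2)) = M.
Demand: x_1*(p_1,p_2,M) = 2/3·M/p_1 and x_2* = 1/3·M/p_2.
At p_1=13, p_2=2, M=120: x_1* = 2/3·120/13 = 6.1538.

x_1* = 6.1538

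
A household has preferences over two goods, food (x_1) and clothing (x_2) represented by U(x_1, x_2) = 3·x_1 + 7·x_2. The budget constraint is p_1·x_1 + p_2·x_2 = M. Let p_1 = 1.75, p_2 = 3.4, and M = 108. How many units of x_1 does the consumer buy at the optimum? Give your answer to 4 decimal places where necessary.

x_1* = 0

Perfect substitutes: compare marginal utility per dollar. 3/p_1 vs 7/p_2 → 1.7143 vs 2.0588.
x_2 gives more utility per dollar, so spend all income on x_2: x_2* = M/p_2, x_1* = 0.
Numerically: x_1* = 0, x_2* = 31.7647.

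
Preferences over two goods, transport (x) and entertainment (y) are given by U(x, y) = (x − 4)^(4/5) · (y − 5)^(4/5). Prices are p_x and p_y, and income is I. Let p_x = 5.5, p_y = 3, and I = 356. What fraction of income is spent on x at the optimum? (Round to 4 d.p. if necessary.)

MRS = (y−5)/(x−4). Tangency with p_x/p_y gives y−5 = (p_x/p_y)·(x−4).
Substituting into the budget: x* = 4 + 0.5·(I − 4·p_x − 5·p_y)/p_x, and y* = 5 + 0.5·(…)/p_y.
Discretionary income = 356 − 4·5.5 − 5·3 = 319; x* = 4 + 0.5·319/5.5 = 33; y* = 5 + 0.5·319/3 = 58.1667.
Expenditure on x: 5.5·33 = 181.5; share = 0.5098.

share on x = 0.5098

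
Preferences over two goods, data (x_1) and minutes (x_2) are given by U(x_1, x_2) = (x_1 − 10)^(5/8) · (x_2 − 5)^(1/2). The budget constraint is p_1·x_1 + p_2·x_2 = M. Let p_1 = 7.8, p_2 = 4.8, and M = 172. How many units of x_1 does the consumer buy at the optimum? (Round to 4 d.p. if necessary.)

x_1* = 14.9858

MRS = (5/4)·(x_2−5)/(x_1−10). Tangency with p_1/p_2 gives x_2−5 = (4/5)·(p_1/p_2)·(x_1−10).
After buying the subsistence bundle (10, 5), a share 5/9 of the remaining income goes to x_1: x_1* = 10 + 5/9·(M − 10p_1 − 5p_2)/p_1.
Discretionary income = 172 − 10·7.8 − 5·4.8 = 70; x_1* = 10 + 5/9·70/7.8 = 14.9858.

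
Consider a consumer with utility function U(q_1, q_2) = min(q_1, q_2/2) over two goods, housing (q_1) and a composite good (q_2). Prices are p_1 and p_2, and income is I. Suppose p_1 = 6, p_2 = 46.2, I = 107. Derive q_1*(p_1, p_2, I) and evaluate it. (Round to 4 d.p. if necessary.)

q_1* = 1.0874

Demand: q_1*(p_1,p_2,I) = I/(p_1 + 2·p_2), q_2* = 2·I/(p_1 + 2·p_2).
Here 6 + 2·46.2 = 98.4, giving q_1* = 1.0874.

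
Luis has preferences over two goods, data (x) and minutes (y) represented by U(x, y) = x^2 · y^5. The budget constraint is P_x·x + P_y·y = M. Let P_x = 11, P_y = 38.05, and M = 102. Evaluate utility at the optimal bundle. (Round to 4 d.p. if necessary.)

Demand: x*(P_x,P_y,M) = 2/7·M/P_x and y* = 5/7·M/P_y.
At P_x=11, P_y=38.05, M=102: x* = 2/7·102/11 = 2.6494, y* = 1.9148.
Utility at the optimum: U(2.6494, 1.9148) = 180.6618.

V = 180.6618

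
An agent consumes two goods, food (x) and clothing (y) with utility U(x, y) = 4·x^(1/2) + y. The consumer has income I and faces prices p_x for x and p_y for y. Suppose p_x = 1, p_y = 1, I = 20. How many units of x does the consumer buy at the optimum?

x* = 4

Plugging in: x* = (2·1/1)² = 4.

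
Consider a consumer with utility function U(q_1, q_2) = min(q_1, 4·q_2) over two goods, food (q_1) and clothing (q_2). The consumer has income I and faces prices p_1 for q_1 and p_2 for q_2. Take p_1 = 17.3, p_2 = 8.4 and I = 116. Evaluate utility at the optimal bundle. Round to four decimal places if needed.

With perfect complements, no substitution: consume in ratio q_1:q_2 = 4:1.
Budget: p_1·q_1 + p_2·(1/4)·q_1 = I, so (4·p_1 + p_2)·q_1 = 4·I.
Demand: q_1*(p_1,p_2,I) = 4·I/(4·p_1 + p_2), q_2* = I/(4·p_1 + p_2).
Here 4·17.3 + 8.4 = 77.6, giving q_1* = 5.9794 and q_2* = 1.4948.
Utility at the optimum: U(5.9794, 1.4948) = 5.9794.

V = 5.9794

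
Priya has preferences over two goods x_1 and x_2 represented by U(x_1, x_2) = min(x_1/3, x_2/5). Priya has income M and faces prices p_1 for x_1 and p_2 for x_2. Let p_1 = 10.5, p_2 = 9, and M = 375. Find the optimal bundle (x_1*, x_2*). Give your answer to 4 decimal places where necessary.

x_1* = 14.7059, x_2* = 24.5098

With perfect complements, no substitution: consume in ratio x_1:x_2 = 3:5.
Budget: p_1·x_1 + p_2·(5/3)·x_1 = M, so (3·p_1 + 5·p_2)·x_1 = 3·M.
Demand: x_1*(p_1,p_2,M) = 3·M/(3·p_1 + 5·p_2), x_2* = 5·M/(3·p_1 + 5·p_2).
Here 3·10.5 + 5·9 = 76.5, giving x_1* = 14.7059 and x_2* = 24.5098.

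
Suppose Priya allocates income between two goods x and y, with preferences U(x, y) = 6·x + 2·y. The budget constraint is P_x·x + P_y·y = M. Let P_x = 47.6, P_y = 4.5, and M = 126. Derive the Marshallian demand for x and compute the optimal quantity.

Perfect substitutes: compare marginal utility per dollar. 6/P_x vs 2/P_y → 0.1261 vs 0.4444.
y gives more utility per dollar, so spend all income on y: y* = M/P_y, x* = 0.
Numerically: x* = 0, y* = 28.

x* = 0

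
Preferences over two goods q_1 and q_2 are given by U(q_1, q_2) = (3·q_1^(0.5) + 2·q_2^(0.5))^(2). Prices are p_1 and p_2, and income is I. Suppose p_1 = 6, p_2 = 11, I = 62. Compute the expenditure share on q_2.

share on q_2 = 0.1951

MRS = MU_q_1/MU_q_2 = (3/2)·(q_2/q_1)^(0.5). Set equal to p_1/p_2.
Solve for the ratio: q_2/q_1 = [(2/3)·p_1/p_2]^(2).
Substitute q_2 = (q_2/q_1)·q_1 into the budget: q_1* = I/(p_1 + p_2·(q_2/q_1)).
Numerically q_2/q_1 = 0.132231, so q_1* = 62/(6 + 11·0.132231) = 8.3171 and q_2* = 0.132231·8.3171 = 1.0998.
Expenditure on q_2: 11·1.0998 = 12.0976; share = 0.1951.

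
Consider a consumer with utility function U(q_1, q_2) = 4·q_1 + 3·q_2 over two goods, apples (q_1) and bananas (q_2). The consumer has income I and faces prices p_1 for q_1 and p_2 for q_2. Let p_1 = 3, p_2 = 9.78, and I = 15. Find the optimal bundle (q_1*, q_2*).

Linear utility — the consumer picks whichever good has higher MU/price: 4/3 = 1.3333 vs 3/9.78 = 0.3067.
q_1 gives more utility per dollar, so spend all income on q_1: q_1* = I/p_1, q_2* = 0.
Numerically: q_1* = 5, q_2* = 0.

q_1* = 5, q_2* = 0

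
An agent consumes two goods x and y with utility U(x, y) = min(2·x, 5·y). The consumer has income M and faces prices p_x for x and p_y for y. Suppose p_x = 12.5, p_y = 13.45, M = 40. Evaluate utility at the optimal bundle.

V = 4.4743

Leontief preferences: the optimum is at the kink where x/5 = y/2, i.e. y = (2/5)·x.
Budget: p_x·x + p_y·(2/5)·x = M, so (5·p_x + 2·p_y)·x = 5·M.
Demand: x*(p_x,p_y,M) = 5·M/(5·p_x + 2·p_y), y* = 2·M/(5·p_x + 2·p_y).
Here 5·12.5 + 2·13.45 = 89.4, giving x* = 2.2371 and y* = 0.8949.
Utility at the optimum: U(2.2371, 0.8949) = 4.4743.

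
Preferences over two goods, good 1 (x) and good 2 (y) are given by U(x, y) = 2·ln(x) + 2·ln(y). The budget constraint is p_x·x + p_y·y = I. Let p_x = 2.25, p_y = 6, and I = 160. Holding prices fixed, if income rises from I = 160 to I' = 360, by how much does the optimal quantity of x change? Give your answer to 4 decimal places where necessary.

Demand: x*(p_x,p_y,I) = 0.5·I/p_x and y* = 0.5·I/p_y.
At p_x=2.25, p_y=6, I=160: x* = 0.5·160/2.25 = 35.5556.
At I' = 360: x* = 80. Change: 80 − 35.5556 = 44.4444.

Δx* = 44.4444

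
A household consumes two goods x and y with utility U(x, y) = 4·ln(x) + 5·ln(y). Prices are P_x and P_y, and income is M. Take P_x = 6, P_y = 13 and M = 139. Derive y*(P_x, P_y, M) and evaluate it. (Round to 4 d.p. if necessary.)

y* = 5.9402

MU_x/MU_y = (4·y)/(5·x); tangency sets this equal to P_x/P_y.
So 4·P_y·y = 5·P_x·x; combined with the budget, a share 4/9 of income goes to x.
Demand: x*(P_x,P_y,M) = 4/9·M/P_x and y* = 5/9·M/P_y.
At P_x=6, P_y=13, M=139: y* = 5/9·139/13 = 5.9402.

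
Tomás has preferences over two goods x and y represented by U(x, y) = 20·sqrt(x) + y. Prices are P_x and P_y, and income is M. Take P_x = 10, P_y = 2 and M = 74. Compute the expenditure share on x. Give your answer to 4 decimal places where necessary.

Utility is quasi-linear in y; the FOC for x is 10/√x = P_x/P_y.
Thus x* = (10·P_y/P_x)² — independent of M — with the rest of income spent on y.
Plugging in: x* = (10·2/10)² = 4, y* = 17.
Expenditure on x: 10·4 = 40; share = 0.5405.

share on x = 0.5405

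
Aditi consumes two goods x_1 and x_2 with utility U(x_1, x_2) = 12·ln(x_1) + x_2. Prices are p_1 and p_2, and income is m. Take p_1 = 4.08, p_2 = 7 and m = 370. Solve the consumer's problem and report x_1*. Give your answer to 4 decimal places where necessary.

MU_x_1 = 12/x_1, MU_x_2 = 1. Tangency: 12/x_1 = p_1/p_2.
So x_1*(p_1,p_2) = 12·p_2/p_1, independent of income; and x_2* = (m − 12·p_2)/p_2.
At the given prices: x_1* = 12·7/4.08 = 20.5882.

x_1* = 20.5882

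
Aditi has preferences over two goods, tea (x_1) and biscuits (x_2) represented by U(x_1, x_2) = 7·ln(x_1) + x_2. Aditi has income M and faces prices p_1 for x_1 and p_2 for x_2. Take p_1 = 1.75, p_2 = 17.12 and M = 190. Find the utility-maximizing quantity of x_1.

At the given prices: x_1* = 7·17.12/1.75 = 68.48.

x_1* = 68.48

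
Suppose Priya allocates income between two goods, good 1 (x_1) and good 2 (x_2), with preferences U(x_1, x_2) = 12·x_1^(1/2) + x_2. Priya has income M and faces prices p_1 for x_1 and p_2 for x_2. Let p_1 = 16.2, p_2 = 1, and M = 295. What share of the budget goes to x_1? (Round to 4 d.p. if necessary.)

share on x_1 = 0.0075

Thus x_1* = (6·p_2/p_1)² — independent of M — with the rest of income spent on x_2.
Plugging in: x_1* = (6·1/16.2)² = 0.1372, x_2* = 292.7778.
Expenditure on x_1: 16.2·0.1372 = 2.2222; share = 0.0075.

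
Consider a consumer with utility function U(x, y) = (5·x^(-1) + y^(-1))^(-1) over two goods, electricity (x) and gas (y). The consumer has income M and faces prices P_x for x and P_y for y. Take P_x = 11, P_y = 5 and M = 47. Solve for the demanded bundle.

x* = 3.2829, y* = 2.1776

MU_x ∝ 5·x^(-2), MU_y ∝ y^(-2), so MRS = 5·(y/x)^(2) = P_x/P_y.
Hence y/x = ((1/5)·P_x/P_y)^(1/(2)), i.e. raised to the 0.5 power.
Substitute y = (y/x)·x into the budget: x* = M/(P_x + P_y·(y/x)).
Numerically y/x = 0.663325, so x* = 47/(11 + 5·0.663325) = 3.2829 and y* = 0.663325·3.2829 = 2.1776.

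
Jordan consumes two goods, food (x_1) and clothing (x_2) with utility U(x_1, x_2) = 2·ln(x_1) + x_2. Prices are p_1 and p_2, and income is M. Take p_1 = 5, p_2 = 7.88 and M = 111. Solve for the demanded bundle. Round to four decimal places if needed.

So x_1*(p_1,p_2) = 2·p_2/p_1, independent of income; and x_2* = (M − 2·p_2)/p_2.
At the given prices: x_1* = 2·7.88/5 = 3.152, and x_2* = 12.0863.

x_1* = 3.152, x_2* = 12.0863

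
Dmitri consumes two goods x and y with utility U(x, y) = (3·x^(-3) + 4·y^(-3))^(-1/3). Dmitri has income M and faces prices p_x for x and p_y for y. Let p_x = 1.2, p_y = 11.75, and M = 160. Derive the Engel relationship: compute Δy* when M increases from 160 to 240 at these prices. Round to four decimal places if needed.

Δy* = 5.8286

With the ratio pinned down, the budget gives x* = M/(p_x + p_y·(y/x)) and y* = (y/x)·x*.
Numerically y/x = 0.607464, so x* = 160/(1.2 + 11.75·0.607464) = 19.1899 and y* = 0.607464·19.1899 = 11.6572.
At M' = 240: y* = 17.4858. Change: 17.4858 − 11.6572 = 5.8286.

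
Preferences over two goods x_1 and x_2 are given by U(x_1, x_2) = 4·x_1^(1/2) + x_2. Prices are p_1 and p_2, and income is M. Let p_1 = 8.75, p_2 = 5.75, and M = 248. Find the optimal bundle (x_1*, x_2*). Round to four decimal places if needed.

Utility is quasi-linear in x_2; the FOC for x_1 is 2/√x_1 = p_1/p_2.
Thus x_1* = (2·p_2/p_1)² — independent of M — with the rest of income spent on x_2.
Plugging in: x_1* = (2·5.75/8.75)² = 1.7273, x_2* = 40.5019.

x_1* = 1.7273, x_2* = 40.5019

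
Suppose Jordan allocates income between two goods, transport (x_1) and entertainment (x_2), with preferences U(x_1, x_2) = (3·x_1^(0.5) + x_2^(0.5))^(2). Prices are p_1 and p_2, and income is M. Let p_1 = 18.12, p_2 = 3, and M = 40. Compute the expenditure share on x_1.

MRS = MU_x_1/MU_x_2 = 3·(x_2/x_1)^(0.5). Set equal to p_1/p_2.
Hence x_2/x_1 = ((1/3)·p_1/p_2)^(1/(0.5)), i.e. raised to the 2 power.
Substitute x_2 = (x_2/x_1)·x_1 into the budget: x_1* = M/(p_1 + p_2·(x_2/x_1)).
Numerically x_2/x_1 = 4.053511, so x_1* = 40/(18.12 + 3·4.053511) = 1.321 and x_2* = 4.053511·1.321 = 5.3546.
Expenditure on x_1: 18.12·1.321 = 23.9362; share = 0.5984.

share on x_1 = 0.5984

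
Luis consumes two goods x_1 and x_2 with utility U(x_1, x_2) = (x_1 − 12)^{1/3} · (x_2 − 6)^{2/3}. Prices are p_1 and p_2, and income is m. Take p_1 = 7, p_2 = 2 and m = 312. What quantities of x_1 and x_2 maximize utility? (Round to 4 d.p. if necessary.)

x_1* = 22.2857, x_2* = 78

MRS = (1/2)·(x_2−6)/(x_1−12). Tangency with p_1/p_2 gives x_2−6 = 2·(p_1/p_2)·(x_1−12).
Substituting into the budget: x_1* = 12 + 1/3·(m − 12·p_1 − 6·p_2)/p_1, and x_2* = 6 + 2/3·(…)/p_2.
Discretionary income = 312 − 12·7 − 6·2 = 216; x_1* = 12 + 1/3·216/7 = 22.2857; x_2* = 6 + 2/3·216/2 = 78.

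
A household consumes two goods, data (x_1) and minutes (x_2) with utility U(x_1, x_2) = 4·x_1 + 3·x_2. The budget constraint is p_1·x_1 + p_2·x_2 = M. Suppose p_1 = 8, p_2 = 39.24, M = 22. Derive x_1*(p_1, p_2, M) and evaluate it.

x_1* = 2.75

x_1 gives more utility per dollar, so spend all income on x_1: x_1* = M/p_1, x_2* = 0.
Numerically: x_1* = 2.75, x_2* = 0.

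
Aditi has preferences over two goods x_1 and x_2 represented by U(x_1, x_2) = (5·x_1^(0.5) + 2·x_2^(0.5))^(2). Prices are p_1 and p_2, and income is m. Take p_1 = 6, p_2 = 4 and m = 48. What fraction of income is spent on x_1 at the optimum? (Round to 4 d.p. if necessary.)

Substitute x_2 = (x_2/x_1)·x_1 into the budget: x_1* = m/(p_1 + p_2·(x_2/x_1)).
Numerically x_2/x_1 = 0.36, so x_1* = 48/(6 + 4·0.36) = 6.4516 and x_2* = 0.36·6.4516 = 2.3226.
Expenditure on x_1: 6·6.4516 = 38.7097; share = 0.8065.

share on x_1 = 0.8065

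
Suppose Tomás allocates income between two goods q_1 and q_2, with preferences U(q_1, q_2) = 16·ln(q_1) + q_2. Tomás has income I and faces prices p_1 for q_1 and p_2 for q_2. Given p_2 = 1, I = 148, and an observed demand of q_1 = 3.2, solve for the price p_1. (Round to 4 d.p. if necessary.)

p_1 = 5

Set MRS = p_1/p_2: (16/q_1)/1 = p_1/p_2.
So q_1*(p_1,p_2) = 16·p_2/p_1, independent of income; and q_2* = (I − 16·p_2)/p_2.
Set q_1* = 3.2 in the demand function and solve for p_1: p_1 = 5.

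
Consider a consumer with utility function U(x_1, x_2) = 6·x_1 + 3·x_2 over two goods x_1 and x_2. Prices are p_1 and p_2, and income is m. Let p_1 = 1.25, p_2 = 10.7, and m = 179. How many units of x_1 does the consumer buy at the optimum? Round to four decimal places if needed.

x_1* = 143.2

Perfect substitutes: compare marginal utility per dollar. 6/p_1 vs 3/p_2 → 4.8 vs 0.2804.
x_1 gives more utility per dollar, so spend all income on x_1: x_1* = m/p_1, x_2* = 0.
Numerically: x_1* = 143.2, x_2* = 0.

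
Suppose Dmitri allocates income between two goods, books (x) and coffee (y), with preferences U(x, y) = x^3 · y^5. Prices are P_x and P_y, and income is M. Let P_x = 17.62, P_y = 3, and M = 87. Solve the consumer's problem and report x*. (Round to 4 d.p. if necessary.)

x* = 1.8516

The MRS is (3/5)·y/x. Set MRS = P_x/P_y.
So 3·P_y·y = 5·P_x·x; combined with the budget, a share 0.375 of income goes to x.
Demand: x*(P_x,P_y,M) = 0.375·M/P_x and y* = 0.625·M/P_y.
At P_x=17.62, P_y=3, M=87: x* = 0.375·87/17.62 = 1.8516.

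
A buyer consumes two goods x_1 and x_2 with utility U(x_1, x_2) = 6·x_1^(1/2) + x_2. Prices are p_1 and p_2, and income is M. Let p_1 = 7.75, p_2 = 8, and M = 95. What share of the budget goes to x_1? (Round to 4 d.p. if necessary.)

share on x_1 = 0.7823

Utility is quasi-linear in x_2; the FOC for x_1 is 3/√x_1 = p_1/p_2.
Solve: √x_1 = 3·p_2/p_1, so x_1*(p_1,p_2) = (3·p_2/p_1)², and x_2* = (M − p_1·x_1*)/p_2.
Plugging in: x_1* = (3·8/7.75)² = 9.59, x_2* = 2.5847.
Expenditure on x_1: 7.75·9.59 = 74.3226; share = 0.7823.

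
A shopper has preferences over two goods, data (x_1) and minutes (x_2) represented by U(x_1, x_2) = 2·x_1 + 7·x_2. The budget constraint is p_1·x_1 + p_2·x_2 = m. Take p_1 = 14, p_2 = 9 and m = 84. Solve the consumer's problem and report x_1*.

Linear utility — the consumer picks whichever good has higher MU/price: 2/14 = 0.1429 vs 7/9 = 0.7778.
x_2 gives more utility per dollar, so spend all income on x_2: x_2* = m/p_2, x_1* = 0.
Numerically: x_1* = 0, x_2* = 9.3333.

x_1* = 0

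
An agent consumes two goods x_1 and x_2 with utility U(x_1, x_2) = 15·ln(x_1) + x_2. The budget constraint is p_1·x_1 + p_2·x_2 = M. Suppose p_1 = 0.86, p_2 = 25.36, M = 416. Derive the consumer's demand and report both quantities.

MU_x_1 = 15/x_1, MU_x_2 = 1. Tangency: 15/x_1 = p_1/p_2.
So x_1*(p_1,p_2) = 15·p_2/p_1, independent of income; and x_2* = (M − 15·p_2)/p_2.
At the given prices: x_1* = 15·25.36/0.86 = 442.3256, and x_2* = 1.4038.

x_1* = 442.3256, x_2* = 1.4038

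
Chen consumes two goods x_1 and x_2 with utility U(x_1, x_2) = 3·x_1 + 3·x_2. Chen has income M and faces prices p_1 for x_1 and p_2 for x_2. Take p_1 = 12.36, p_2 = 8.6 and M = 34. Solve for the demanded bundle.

Linear utility — the consumer picks whichever good has higher MU/price: 3/12.36 = 0.2427 vs 3/8.6 = 0.3488.
x_2 gives more utility per dollar, so spend all income on x_2: x_2* = M/p_2, x_1* = 0.
Numerically: x_1* = 0, x_2* = 3.9535.

x_1* = 0, x_2* = 3.9535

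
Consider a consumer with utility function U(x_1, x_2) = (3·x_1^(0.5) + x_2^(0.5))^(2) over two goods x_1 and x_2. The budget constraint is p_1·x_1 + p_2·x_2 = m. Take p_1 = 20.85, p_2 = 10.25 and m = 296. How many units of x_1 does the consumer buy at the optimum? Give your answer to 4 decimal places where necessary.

x_1* = 11.5795

From the CES first-order condition, 3·(x_2/x_1)^(0.5) = p_1/p_2.
Hence x_2/x_1 = ((1/3)·p_1/p_2)^(1/(0.5)), i.e. raised to the 2 power.
With the ratio pinned down, the budget gives x_1* = m/(p_1 + p_2·(x_2/x_1)) and x_2* = (x_2/x_1)·x_1*.
Numerically x_2/x_1 = 0.45975, so x_1* = 296/(20.85 + 10.25·0.45975) = 11.5795.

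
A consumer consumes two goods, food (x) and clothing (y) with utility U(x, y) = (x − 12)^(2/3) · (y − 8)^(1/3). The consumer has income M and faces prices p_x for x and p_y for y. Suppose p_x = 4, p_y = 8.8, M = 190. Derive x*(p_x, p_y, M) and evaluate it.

x* = 23.9333

MRS = 2·(y−8)/(x−12). Tangency with p_x/p_y gives y−8 = (1/2)·(p_x/p_y)·(x−12).
Substituting into the budget: x* = 12 + 2/3·(M − 12·p_x − 8·p_y)/p_x, and y* = 8 + 1/3·(…)/p_y.
Discretionary income = 190 − 12·4 − 8·8.8 = 71.6; x* = 12 + 2/3·71.6/4 = 23.9333.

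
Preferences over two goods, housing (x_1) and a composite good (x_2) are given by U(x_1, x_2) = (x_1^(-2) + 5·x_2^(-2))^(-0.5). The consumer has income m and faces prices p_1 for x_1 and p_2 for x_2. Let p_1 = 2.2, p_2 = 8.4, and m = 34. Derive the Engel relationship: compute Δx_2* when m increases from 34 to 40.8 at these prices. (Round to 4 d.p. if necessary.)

Δx_2* = 0.6532

Substitute x_2 = (x_2/x_1)·x_1 into the budget: x_1* = m/(p_1 + p_2·(x_2/x_1)).
Numerically x_2/x_1 = 1.094052, so x_1* = 34/(2.2 + 8.4·1.094052) = 2.9851 and x_2* = 1.094052·2.9851 = 3.2658.
At m' = 40.8: x_2* = 3.919. Change: 3.919 − 3.2658 = 0.6532.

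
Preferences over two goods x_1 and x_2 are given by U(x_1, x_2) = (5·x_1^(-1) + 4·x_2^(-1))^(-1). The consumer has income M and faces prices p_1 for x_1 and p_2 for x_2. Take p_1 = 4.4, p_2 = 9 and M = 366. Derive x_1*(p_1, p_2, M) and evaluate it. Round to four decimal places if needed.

MRS = MU_x_1/MU_x_2 = (5/4)·(x_2/x_1)^(2). Set equal to p_1/p_2.
Solve for the ratio: x_2/x_1 = [(4/5)·p_1/p_2]^(0.5).
Substitute x_2 = (x_2/x_1)·x_1 into the budget: x_1* = M/(p_1 + p_2·(x_2/x_1)).
Numerically x_2/x_1 = 0.625389, so x_1* = 366/(4.4 + 9·0.625389) = 36.496.

x_1* = 36.496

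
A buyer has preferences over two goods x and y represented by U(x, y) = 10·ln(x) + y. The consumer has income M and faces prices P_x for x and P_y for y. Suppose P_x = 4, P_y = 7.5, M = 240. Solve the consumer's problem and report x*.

x* = 18.75

So x*(P_x,P_y) = 10·P_y/P_x, independent of income; and y* = (M − 10·P_y)/P_y.
At the given prices: x* = 10·7.5/4 = 18.75.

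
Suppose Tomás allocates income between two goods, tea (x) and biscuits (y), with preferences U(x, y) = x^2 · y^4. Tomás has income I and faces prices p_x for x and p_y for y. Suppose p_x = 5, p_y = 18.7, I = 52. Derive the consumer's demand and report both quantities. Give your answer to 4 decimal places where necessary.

x* = 3.4667, y* = 1.8538

The MRS is (1/2)·y/x. Set MRS = p_x/p_y.
Rearranging, p_y·y = 2·p_x·x. Substituting into the budget gives p_x·x·(1 + 2) = I.
Demand: x*(p_x,p_y,I) = 1/3·I/p_x and y* = 2/3·I/p_y.
At p_x=5, p_y=18.7, I=52: x* = 1/3·52/5 = 3.4667, y* = 1.8538.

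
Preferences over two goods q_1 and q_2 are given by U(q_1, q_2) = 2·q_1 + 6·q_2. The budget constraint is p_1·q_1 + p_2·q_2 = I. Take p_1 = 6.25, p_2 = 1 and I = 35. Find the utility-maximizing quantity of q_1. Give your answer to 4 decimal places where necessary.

Linear utility — the consumer picks whichever good has higher MU/price: 2/6.25 = 0.32 vs 6/1 = 6.
q_2 gives more utility per dollar, so spend all income on q_2: q_2* = I/p_2, q_1* = 0.
Numerically: q_1* = 0, q_2* = 35.

q_1* = 0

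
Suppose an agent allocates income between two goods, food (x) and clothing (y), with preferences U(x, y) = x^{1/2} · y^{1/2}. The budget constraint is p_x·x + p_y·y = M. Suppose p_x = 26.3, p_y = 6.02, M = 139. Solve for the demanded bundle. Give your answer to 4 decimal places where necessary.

Tangency: MRS = y/x = p_x/p_y.
So 0.5·p_y·y = 0.5·p_x·x; combined with the budget, a share 0.5 of income goes to x.
Demand: x*(p_x,p_y,M) = 0.5·M/p_x and y* = 0.5·M/p_y.
At p_x=26.3, p_y=6.02, M=139: x* = 0.5·139/26.3 = 2.6426, y* = 11.5449.

x* = 2.6426, y* = 11.5449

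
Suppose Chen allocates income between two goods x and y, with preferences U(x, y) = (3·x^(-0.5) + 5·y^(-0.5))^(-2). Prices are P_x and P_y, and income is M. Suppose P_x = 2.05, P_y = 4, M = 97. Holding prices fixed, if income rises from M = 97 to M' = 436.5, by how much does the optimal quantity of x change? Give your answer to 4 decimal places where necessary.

From the CES first-order condition, (3/5)·(y/x)^(1.5) = P_x/P_y.
Hence y/x = ((5/3)·P_x/P_y)^(1/(1.5)), i.e. raised to the 2/3 power.
Substitute y = (y/x)·x into the budget: x* = M/(P_x + P_y·(y/x)).
Numerically y/x = 0.900247, so x* = 97/(2.05 + 4·0.900247) = 17.1651.
At M' = 436.5: x* = 77.2431. Change: 77.2431 − 17.1651 = 60.078.

Δx* = 60.078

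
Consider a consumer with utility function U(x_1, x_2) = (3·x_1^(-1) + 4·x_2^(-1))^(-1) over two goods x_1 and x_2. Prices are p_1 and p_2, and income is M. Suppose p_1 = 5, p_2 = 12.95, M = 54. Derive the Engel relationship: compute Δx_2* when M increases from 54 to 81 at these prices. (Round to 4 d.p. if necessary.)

Δx_2* = 1.3555

MU_x_1 ∝ 3·x_1^(-2), MU_x_2 ∝ 4·x_2^(-2), so MRS = (3/4)·(x_2/x_1)^(2) = p_1/p_2.
Solve for the ratio: x_2/x_1 = [(4/3)·p_1/p_2]^(0.5).
With the ratio pinned down, the budget gives x_1* = M/(p_1 + p_2·(x_2/x_1)) and x_2* = (x_2/x_1)·x_1*.
Numerically x_2/x_1 = 0.717496, so x_1* = 54/(5 + 12.95·0.717496) = 3.7785 and x_2* = 0.717496·3.7785 = 2.711.
At M' = 81: x_2* = 4.0665. Change: 4.0665 − 2.711 = 1.3555.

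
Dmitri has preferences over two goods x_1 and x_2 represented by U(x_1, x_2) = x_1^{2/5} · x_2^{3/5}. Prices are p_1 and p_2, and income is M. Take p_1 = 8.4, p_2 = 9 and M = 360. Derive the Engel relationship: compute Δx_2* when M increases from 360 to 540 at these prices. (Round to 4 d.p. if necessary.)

Demand: x_1*(p_1,p_2,M) = 0.4·M/p_1 and x_2* = 0.6·M/p_2.
At p_1=8.4, p_2=9, M=360: x_2* = 0.6·360/9 = 24.
At M' = 540: x_2* = 36. Change: 36 − 24 = 12.

Δx_2* = 12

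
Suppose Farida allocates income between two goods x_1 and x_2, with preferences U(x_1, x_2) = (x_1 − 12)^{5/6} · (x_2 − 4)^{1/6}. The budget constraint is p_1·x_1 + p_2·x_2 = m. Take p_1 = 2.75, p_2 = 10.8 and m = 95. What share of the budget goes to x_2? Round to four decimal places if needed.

share on x_2 = 0.4877

Let x_1' = x_1−12, x_2' = x_2−4. MRS = 5·x_2'/x_1' = p_1/p_2.
Substituting into the budget: x_1* = 12 + 5/6·(m − 12·p_1 − 4·p_2)/p_1, and x_2* = 4 + 1/6·(…)/p_2.
Discretionary income = 95 − 12·2.75 − 4·10.8 = 18.8; x_1* = 12 + 5/6·18.8/2.75 = 17.697; x_2* = 4 + 1/6·18.8/10.8 = 4.2901.
Expenditure on x_2: 10.8·4.2901 = 46.3333; share = 0.4877.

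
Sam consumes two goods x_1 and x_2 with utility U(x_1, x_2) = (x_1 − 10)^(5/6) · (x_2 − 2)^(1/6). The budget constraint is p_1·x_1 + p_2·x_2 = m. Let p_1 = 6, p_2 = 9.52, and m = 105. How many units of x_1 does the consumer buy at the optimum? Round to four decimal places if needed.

x_1* = 13.6056

Let x_1' = x_1−10, x_2' = x_2−2. MRS = 5·x_2'/x_1' = p_1/p_2.
After buying the subsistence bundle (10, 2), a share 5/6 of the remaining income goes to x_1: x_1* = 10 + 5/6·(m − 10p_1 − 2p_2)/p_1.
Discretionary income = 105 − 10·6 − 2·9.52 = 25.96; x_1* = 10 + 5/6·25.96/6 = 13.6056.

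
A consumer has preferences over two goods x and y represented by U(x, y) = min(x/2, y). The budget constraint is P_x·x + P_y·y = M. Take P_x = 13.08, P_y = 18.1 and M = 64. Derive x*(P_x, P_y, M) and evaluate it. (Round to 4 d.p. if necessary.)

Here 2·13.08 + 18.1 = 44.26, giving x* = 2.892.

x* = 2.892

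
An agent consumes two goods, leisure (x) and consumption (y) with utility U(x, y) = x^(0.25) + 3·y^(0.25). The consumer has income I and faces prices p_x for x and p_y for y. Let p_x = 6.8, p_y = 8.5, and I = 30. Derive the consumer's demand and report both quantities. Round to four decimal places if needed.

With the ratio pinned down, the budget gives x* = I/(p_x + p_y·(y/x)) and y* = (y/x)·x*.
Numerically y/x = 3.213278, so x* = 30/(6.8 + 8.5·3.213278) = 0.8794 and y* = 3.213278·0.8794 = 2.8259.

x* = 0.8794, y* = 2.8259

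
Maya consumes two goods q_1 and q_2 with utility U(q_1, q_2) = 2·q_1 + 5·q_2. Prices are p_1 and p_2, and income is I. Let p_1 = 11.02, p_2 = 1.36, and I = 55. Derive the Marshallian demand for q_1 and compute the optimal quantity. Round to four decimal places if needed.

q_2 gives more utility per dollar, so spend all income on q_2: q_2* = I/p_2, q_1* = 0.
Numerically: q_1* = 0, q_2* = 40.4412.

q_1* = 0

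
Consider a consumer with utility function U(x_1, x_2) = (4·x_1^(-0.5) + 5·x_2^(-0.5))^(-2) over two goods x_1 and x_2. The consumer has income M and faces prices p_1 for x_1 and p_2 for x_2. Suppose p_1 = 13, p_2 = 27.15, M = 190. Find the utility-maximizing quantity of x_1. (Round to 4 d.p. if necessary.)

x_1* = 5.8856

MU_x_1 ∝ 4·x_1^(-1.5), MU_x_2 ∝ 5·x_2^(-1.5), so MRS = (4/5)·(x_2/x_1)^(1.5) = p_1/p_2.
Solve for the ratio: x_2/x_1 = [(5/4)·p_1/p_2]^(2/3).
Substitute x_2 = (x_2/x_1)·x_1 into the budget: x_1* = M/(p_1 + p_2·(x_2/x_1)).
Numerically x_2/x_1 = 0.710214, so x_1* = 190/(13 + 27.15·0.710214) = 5.8856.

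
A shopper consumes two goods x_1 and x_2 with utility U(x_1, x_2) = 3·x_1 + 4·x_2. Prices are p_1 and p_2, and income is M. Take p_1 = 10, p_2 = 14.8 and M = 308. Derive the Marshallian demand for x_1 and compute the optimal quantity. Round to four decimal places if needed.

Numerically: x_1* = 30.8, x_2* = 0.

x_1* = 30.8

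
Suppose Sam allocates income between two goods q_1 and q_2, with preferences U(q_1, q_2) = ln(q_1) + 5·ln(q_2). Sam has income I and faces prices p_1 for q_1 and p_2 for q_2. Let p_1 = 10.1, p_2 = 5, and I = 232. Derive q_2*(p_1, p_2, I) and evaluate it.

q_2* = 38.6667

Tangency: MRS = (1/5)·q_2/q_1 = p_1/p_2.
So p_2·q_2 = 5·p_1·q_1; combined with the budget, a share 1/6 of income goes to q_1.
Demand: q_1*(p_1,p_2,I) = 1/6·I/p_1 and q_2* = 5/6·I/p_2.
At p_1=10.1, p_2=5, I=232: q_2* = 5/6·232/5 = 38.6667.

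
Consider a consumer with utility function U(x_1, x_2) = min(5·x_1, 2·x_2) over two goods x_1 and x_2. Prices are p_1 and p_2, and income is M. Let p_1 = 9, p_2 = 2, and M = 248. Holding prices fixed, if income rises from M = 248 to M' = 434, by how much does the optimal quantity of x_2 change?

Δx_2* = 33.2143

With perfect complements, no substitution: consume in ratio x_1:x_2 = 2:5.
Budget: p_1·x_1 + p_2·(5/2)·x_1 = M, so (2·p_1 + 5·p_2)·x_1 = 2·M.
Demand: x_1*(p_1,p_2,M) = 2·M/(2·p_1 + 5·p_2), x_2* = 5·M/(2·p_1 + 5·p_2).
Here 2·9 + 5·2 = 28, giving x_2* = 44.2857.
At M' = 434: x_2* = 77.5. Change: 77.5 − 44.2857 = 33.2143.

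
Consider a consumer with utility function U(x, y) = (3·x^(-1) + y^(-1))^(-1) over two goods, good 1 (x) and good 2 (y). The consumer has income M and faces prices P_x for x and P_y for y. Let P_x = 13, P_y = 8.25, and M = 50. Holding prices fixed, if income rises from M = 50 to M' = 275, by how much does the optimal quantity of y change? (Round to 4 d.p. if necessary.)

MRS = MU_x/MU_y = 3·(y/x)^(2). Set equal to P_x/P_y.
Hence y/x = ((1/3)·P_x/P_y)^(1/(2)), i.e. raised to the 0.5 power.
Substitute y = (y/x)·x into the budget: x* = M/(P_x + P_y·(y/x)).
Numerically y/x = 0.724743, so x* = 50/(13 + 8.25·0.724743) = 2.6345 and y* = 0.724743·2.6345 = 1.9093.
At M' = 275: y* = 10.5012. Change: 10.5012 − 1.9093 = 8.5919.

Δy* = 8.5919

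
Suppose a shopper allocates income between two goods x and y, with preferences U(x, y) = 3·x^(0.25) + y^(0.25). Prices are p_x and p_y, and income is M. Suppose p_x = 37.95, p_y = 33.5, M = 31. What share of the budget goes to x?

From the CES first-order condition, 3·(y/x)^(0.75) = p_x/p_y.
Hence y/x = ((1/3)·p_x/p_y)^(1/(0.75)), i.e. raised to the 4/3 power.
With the ratio pinned down, the budget gives x* = M/(p_x + p_y·(y/x)) and y* = (y/x)·x*.
Numerically y/x = 0.272936, so x* = 31/(37.95 + 33.5·0.272936) = 0.6583 and y* = 0.272936·0.6583 = 0.1797.
Expenditure on x: 37.95·0.6583 = 24.9812; share = 0.8058.

share on x = 0.8058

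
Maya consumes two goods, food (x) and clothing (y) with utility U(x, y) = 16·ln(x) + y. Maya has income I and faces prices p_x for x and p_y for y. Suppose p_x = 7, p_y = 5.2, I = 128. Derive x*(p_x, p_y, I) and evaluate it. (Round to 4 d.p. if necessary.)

x* = 11.8857

Set MRS = p_x/p_y: (16/x)/1 = p_x/p_y.
So x*(p_x,p_y) = 16·p_y/p_x, independent of income; and y* = (I − 16·p_y)/p_y.
At the given prices: x* = 16·5.2/7 = 11.8857.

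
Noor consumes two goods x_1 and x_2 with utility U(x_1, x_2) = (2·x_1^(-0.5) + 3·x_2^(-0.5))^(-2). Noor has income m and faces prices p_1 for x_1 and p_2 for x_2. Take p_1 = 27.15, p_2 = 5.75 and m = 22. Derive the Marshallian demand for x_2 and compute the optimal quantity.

x_2* = 1.6779

MU_x_1 ∝ 2·x_1^(-1.5), MU_x_2 ∝ 3·x_2^(-1.5), so MRS = (2/3)·(x_2/x_1)^(1.5) = p_1/p_2.
Solve for the ratio: x_2/x_1 = [(3/2)·p_1/p_2]^(2/3).
Substitute x_2 = (x_2/x_1)·x_1 into the budget: x_1* = m/(p_1 + p_2·(x_2/x_1)).
Numerically x_2/x_1 = 3.688039, so x_1* = 22/(27.15 + 5.75·3.688039) = 0.455 and x_2* = 3.688039·0.455 = 1.6779.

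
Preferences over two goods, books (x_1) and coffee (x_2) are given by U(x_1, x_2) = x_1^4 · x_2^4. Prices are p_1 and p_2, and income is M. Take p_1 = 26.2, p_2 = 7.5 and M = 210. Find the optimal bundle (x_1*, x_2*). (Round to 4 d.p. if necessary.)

x_1* = 4.0076, x_2* = 14

Tangency: MRS = x_2/x_1 = p_1/p_2.
So 4·p_2·x_2 = 4·p_1·x_1; combined with the budget, a share 0.5 of income goes to x_1.
Demand: x_1*(p_1,p_2,M) = 0.5·M/p_1 and x_2* = 0.5·M/p_2.
At p_1=26.2, p_2=7.5, M=210: x_1* = 0.5·210/26.2 = 4.0076, x_2* = 14.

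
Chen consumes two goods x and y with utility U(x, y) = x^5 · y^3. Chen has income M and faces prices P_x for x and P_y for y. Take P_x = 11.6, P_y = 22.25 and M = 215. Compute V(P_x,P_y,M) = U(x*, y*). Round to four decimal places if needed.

The MRS is (5/3)·y/x. Set MRS = P_x/P_y.
Rearranging, P_y·y = (3/5)·P_x·x. Substituting into the budget gives P_x·x·(1 + (3/5)) = M.
Demand: x*(P_x,P_y,M) = 0.625·M/P_x and y* = 0.375·M/P_y.
At P_x=11.6, P_y=22.25, M=215: x* = 0.625·215/11.6 = 11.5841, y* = 3.6236.
Utility at the optimum: U(11.5841, 3.6236) = 9924795.7339.

V = 9924795.7339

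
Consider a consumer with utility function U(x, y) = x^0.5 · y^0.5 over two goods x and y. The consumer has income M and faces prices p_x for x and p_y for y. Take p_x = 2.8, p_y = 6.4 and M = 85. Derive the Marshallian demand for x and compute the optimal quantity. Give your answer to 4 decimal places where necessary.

MU_x/MU_y = (0.5·y)/(0.5·x); tangency sets this equal to p_x/p_y.
So 0.5·p_y·y = 0.5·p_x·x; combined with the budget, a share 0.5 of income goes to x.
Demand: x*(p_x,p_y,M) = 0.5·M/p_x and y* = 0.5·M/p_y.
At p_x=2.8, p_y=6.4, M=85: x* = 0.5·85/2.8 = 15.1786.

x* = 15.1786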